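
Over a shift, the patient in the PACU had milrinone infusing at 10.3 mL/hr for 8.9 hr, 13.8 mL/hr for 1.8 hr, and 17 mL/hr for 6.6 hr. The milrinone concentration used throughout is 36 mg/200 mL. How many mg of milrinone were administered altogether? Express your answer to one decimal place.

Concentration = 36 mg ÷ 200 mL = 0.18 mg/mL
Stage 1: 10.3 mL/hr × 8.9 hr = 91.67 mL → 91.67 mL × 0.18 mg/mL = 16.5006 mg
Stage 2: 13.8 mL/hr × 1.8 hr = 24.84 mL → 24.84 mL × 0.18 mg/mL = 4.4712 mg
Stage 3: 17 mL/hr × 6.6 hr = 112.2 mL → 112.2 mL × 0.18 mg/mL = 20.196 mg
Total = 16.5006 + 4.4712 + 20.196 = 41.1678 mg

41.2 mg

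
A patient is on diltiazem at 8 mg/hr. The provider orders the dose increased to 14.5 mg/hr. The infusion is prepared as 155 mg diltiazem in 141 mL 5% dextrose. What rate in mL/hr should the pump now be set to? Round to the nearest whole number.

Concentration = 155 mg ÷ 141 mL = 1.099291 mg/mL
Rate = 14.5 mg/hr ÷ 1.099291 mg/mL = 13.19032 mL/hr

13 mL/hr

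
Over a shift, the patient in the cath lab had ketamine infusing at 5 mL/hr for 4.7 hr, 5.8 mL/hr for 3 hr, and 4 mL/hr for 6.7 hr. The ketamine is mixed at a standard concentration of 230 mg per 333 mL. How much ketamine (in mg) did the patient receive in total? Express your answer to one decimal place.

Concentration = 230 mg ÷ 333 mL = 0.6906907 mg/mL
Stage 1: 5 mL/hr × 4.7 hr = 23.5 mL → 23.5 mL × 0.6906907 mg/mL = 16.23123 mg
Stage 2: 5.8 mL/hr × 3 hr = 17.4 mL → 17.4 mL × 0.6906907 mg/mL = 12.01802 mg
Stage 3: 4 mL/hr × 6.7 hr = 26.8 mL → 26.8 mL × 0.6906907 mg/mL = 18.51051 mg
Total = 16.23123 + 12.01802 + 18.51051 = 46.75976 mg

46.8 mg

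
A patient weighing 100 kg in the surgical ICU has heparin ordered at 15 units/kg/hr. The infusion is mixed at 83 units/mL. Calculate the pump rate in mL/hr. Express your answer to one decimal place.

18.1 mL/hr

Dose = 15 units/kg/hr × 100 kg = 1500 units/hr
Rate = 1500 units/hr ÷ 83 units/mL = 18.07229 mL/hr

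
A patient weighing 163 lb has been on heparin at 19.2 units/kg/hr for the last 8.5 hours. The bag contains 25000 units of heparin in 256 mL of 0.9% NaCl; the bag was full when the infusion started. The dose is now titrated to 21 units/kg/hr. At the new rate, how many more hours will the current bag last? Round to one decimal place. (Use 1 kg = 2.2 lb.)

8.3 hours

Initial rate:
Weight = 163 lb ÷ 2.2 lb/kg = 74.09091 kg
Dose = 19.2 units/kg/hr × 74.09091 kg = 1422.545 units/hr
Concentration = 25000 units ÷ 256 mL = 97.65625 units/mL
Rate = 1422.545 units/hr ÷ 97.65625 units/mL = 14.56687 mL/hr
Volume infused so far = 14.56687 mL/hr × 8.5 hr = 123.8184 mL
Volume remaining = 256 − 123.8184 = 132.1816 mL
New rate:
Dose = 21 units/kg/hr × 74.09091 kg = 1555.909 units/hr
Rate = 1555.909 units/hr ÷ 97.65625 units/mL = 15.93251 mL/hr
Time remaining = 132.1816 mL ÷ 15.93251 mL/hr = 8.296348 hr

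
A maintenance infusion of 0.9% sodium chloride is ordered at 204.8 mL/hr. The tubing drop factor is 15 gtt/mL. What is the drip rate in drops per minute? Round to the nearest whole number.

204.8 mL/hr ÷ 60 min/hr = 3.413333 mL/min
3.413333 mL/min × 15 gtt/mL = 51.2 gtt/min

51 gtt/min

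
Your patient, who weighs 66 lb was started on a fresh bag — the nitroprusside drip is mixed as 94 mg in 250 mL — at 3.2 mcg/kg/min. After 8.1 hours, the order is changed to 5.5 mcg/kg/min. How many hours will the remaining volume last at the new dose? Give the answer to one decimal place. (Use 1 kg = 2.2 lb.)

Initial rate:
Weight = 66 lb ÷ 2.2 lb/kg = 30 kg
Dose = 3.2 mcg/kg/min × 30 kg = 96 mcg/min
96 mcg/min × 60 min/hr = 5760 mcg/hr
Concentration = 94 mg ÷ 250 mL = 0.376 mg/mL = 376 mcg/mL
Rate = 5760 mcg/hr ÷ 376 mcg/mL = 15.31915 mL/hr
Volume infused so far = 15.31915 mL/hr × 8.1 hr = 124.0851 mL
Volume remaining = 250 − 124.0851 = 125.9149 mL
New rate:
Dose = 5.5 mcg/kg/min × 30 kg = 165 mcg/min
165 mcg/min × 60 min/hr = 9900 mcg/hr
Rate = 9900 mcg/hr ÷ 376 mcg/mL = 26.32979 mL/hr
Time remaining = 125.9149 mL ÷ 26.32979 mL/hr = 4.782222 hr

4.8 hours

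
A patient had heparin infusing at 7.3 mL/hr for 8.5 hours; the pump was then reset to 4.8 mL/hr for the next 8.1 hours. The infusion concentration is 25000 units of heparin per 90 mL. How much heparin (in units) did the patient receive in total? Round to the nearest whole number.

28036 units

Concentration = 25000 units ÷ 90 mL = 277.7778 units/mL
Stage 1: 7.3 mL/hr × 8.5 hr = 62.05 mL → 62.05 mL × 277.7778 units/mL = 17236.11 units
Stage 2: 4.8 mL/hr × 8.1 hr = 38.88 mL → 38.88 mL × 277.7778 units/mL = 10800 units
Total = 17236.11 + 10800 = 28036.11 units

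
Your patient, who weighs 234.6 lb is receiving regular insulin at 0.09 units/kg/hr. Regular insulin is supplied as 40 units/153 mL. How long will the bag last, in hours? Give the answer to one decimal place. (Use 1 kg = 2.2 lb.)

4.2 hours

Weight = 234.6 lb ÷ 2.2 lb/kg = 106.6364 kg
Dose = 0.09 units/kg/hr × 106.6364 kg = 9.597273 units/hr
Concentration = 40 units ÷ 153 mL = 0.2614379 units/mL
Rate = 9.597273 units/hr ÷ 0.2614379 units/mL = 36.70957 mL/hr
Duration = 153 mL ÷ 36.70957 mL/hr = 4.167851 hr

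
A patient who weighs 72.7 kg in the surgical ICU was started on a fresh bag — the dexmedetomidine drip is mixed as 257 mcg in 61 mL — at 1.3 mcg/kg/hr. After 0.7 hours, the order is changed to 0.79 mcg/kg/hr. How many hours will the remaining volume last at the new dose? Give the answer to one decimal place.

Initial rate:
Dose = 1.3 mcg/kg/hr × 72.7 kg = 94.51 mcg/hr
Concentration = 257 mcg ÷ 61 mL = 4.213115 mcg/mL
Rate = 94.51 mcg/hr ÷ 4.213115 mcg/mL = 22.43233 mL/hr
Volume infused so far = 22.43233 mL/hr × 0.7 hr = 15.70263 mL
Volume remaining = 61 − 15.70263 = 45.29737 mL
New rate:
Dose = 0.79 mcg/kg/hr × 72.7 kg = 57.433 mcg/hr
Rate = 57.433 mcg/hr ÷ 4.213115 mcg/mL = 13.63196 mL/hr
Time remaining = 45.29737 mL ÷ 13.63196 mL/hr = 3.322881 hr

3.3 hours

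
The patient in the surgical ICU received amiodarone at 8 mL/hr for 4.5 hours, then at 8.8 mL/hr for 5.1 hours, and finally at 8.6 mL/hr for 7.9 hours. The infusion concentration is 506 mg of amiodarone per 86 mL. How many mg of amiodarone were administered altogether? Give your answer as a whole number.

Concentration = 506 mg ÷ 86 mL = 5.883721 mg/mL
Stage 1: 8 mL/hr × 4.5 hr = 36 mL → 36 mL × 5.883721 mg/mL = 211.814 mg
Stage 2: 8.8 mL/hr × 5.1 hr = 44.88 mL → 44.88 mL × 5.883721 mg/mL = 264.0614 mg
Stage 3: 8.6 mL/hr × 7.9 hr = 67.94 mL → 67.94 mL × 5.883721 mg/mL = 399.74 mg
Total = 211.814 + 264.0614 + 399.74 = 875.6153 mg

876 mg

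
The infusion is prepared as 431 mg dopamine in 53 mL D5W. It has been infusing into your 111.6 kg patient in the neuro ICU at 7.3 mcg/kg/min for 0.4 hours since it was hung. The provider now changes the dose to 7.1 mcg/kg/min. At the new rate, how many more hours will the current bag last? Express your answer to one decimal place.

Initial rate:
Dose = 7.3 mcg/kg/min × 111.6 kg = 814.68 mcg/min
814.68 mcg/min × 60 min/hr = 48880.8 mcg/hr
Concentration = 431 mg ÷ 53 mL = 8.132075 mg/mL = 8132.075 mcg/mL
Rate = 48880.8 mcg/hr ÷ 8132.075 mcg/mL = 6.010864 mL/hr
Volume infused so far = 6.010864 mL/hr × 0.4 hr = 2.404346 mL
Volume remaining = 53 − 2.404346 = 50.59565 mL
New rate:
Dose = 7.1 mcg/kg/min × 111.6 kg = 792.36 mcg/min
792.36 mcg/min × 60 min/hr = 47541.6 mcg/hr
Rate = 47541.6 mcg/hr ÷ 8132.075 mcg/mL = 5.846183 mL/hr
Time remaining = 50.59565 mL ÷ 5.846183 mL/hr = 8.654477 hr

8.7 hours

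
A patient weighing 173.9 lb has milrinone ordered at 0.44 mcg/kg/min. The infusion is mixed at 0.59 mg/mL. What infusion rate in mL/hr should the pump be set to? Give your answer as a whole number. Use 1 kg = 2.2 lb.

Weight = 173.9 lb ÷ 2.2 lb/kg = 79.04545 kg
Dose = 0.44 mcg/kg/min × 79.04545 kg = 34.78 mcg/min
34.78 mcg/min × 60 min/hr = 2086.8 mcg/hr
Concentration = 0.59 mg/mL = 590 mcg/mL
Rate = 2086.8 mcg/hr ÷ 590 mcg/mL = 3.536949 mL/hr

4 mL/hr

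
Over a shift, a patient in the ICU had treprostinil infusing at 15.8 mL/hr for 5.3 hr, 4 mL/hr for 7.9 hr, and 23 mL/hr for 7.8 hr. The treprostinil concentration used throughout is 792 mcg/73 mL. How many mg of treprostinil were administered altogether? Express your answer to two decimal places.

Concentration = 792 mcg ÷ 73 mL = 10.84932 mcg/mL
Stage 1: 15.8 mL/hr × 5.3 hr = 83.74 mL → 83.74 mL × 10.84932 mcg/mL = 908.5216 mcg
Stage 2: 4 mL/hr × 7.9 hr = 31.6 mL → 31.6 mL × 10.84932 mcg/mL = 342.8384 mcg
Stage 3: 23 mL/hr × 7.8 hr = 179.4 mL → 179.4 mL × 10.84932 mcg/mL = 1946.367 mcg
Total = 908.5216 + 342.8384 + 1946.367 = 3197.727 mcg = 3.197727 mg

3.20 mg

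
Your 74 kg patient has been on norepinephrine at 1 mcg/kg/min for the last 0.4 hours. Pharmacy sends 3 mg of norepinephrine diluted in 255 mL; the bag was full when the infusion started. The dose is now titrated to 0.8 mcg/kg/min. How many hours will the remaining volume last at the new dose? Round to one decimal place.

0.3 hours

Initial rate:
Dose = 1 mcg/kg/min × 74 kg = 74 mcg/min
74 mcg/min × 60 min/hr = 4440 mcg/hr
Concentration = 3 mg ÷ 255 mL = 0.01176471 mg/mL = 11.76471 mcg/mL
Rate = 4440 mcg/hr ÷ 11.76471 mcg/mL = 377.4 mL/hr
Volume infused so far = 377.4 mL/hr × 0.4 hr = 150.96 mL
Volume remaining = 255 − 150.96 = 104.04 mL
New rate:
Dose = 0.8 mcg/kg/min × 74 kg = 59.2 mcg/min
59.2 mcg/min × 60 min/hr = 3552 mcg/hr
Rate = 3552 mcg/hr ÷ 11.76471 mcg/mL = 301.92 mL/hr
Time remaining = 104.04 mL ÷ 301.92 mL/hr = 0.3445946 hr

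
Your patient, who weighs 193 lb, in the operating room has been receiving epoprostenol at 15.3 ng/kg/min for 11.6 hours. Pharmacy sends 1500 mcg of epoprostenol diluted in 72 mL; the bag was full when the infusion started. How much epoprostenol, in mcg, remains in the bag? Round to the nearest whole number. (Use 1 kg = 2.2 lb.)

Weight = 193 lb ÷ 2.2 lb/kg = 87.72727 kg
Dose = 15.3 ng/kg/min × 87.72727 kg = 1342.227 ng/min
1342.227 ng/min × 60 min/hr = 80533.64 ng/hr
Concentration = 1500 mcg ÷ 72 mL = 20.83333 mcg/mL = 20833.33 ng/mL
Rate = 80533.64 ng/hr ÷ 20833.33 ng/mL = 3.865615 mL/hr
Volume infused = 3.865615 mL/hr × 11.6 hr = 44.84113 mL
Volume remaining = 72 − 44.84113 = 27.15887 mL
Drug remaining = 27.15887 mL × 20833.33 ng/mL = 565809.8 ng = 565.8098 mcg

566 mcg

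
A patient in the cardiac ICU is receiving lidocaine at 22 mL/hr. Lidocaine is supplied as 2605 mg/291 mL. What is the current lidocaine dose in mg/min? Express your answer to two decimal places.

Concentration = 2605 mg ÷ 291 mL = 8.95189 mg/mL
Drug rate = 22 mL/hr × 8.95189 mg/mL = 196.9416 mg/hr
196.9416 mg/hr ÷ 60 min/hr = 3.28236 mg/min

3.28 mg/min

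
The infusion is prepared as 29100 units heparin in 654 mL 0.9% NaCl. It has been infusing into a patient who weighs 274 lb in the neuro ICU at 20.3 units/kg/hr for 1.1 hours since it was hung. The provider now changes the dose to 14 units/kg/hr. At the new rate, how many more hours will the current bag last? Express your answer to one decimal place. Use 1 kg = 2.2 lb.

15.1 hours

Initial rate:
Weight = 274 lb ÷ 2.2 lb/kg = 124.5455 kg
Dose = 20.3 units/kg/hr × 124.5455 kg = 2528.273 units/hr
Concentration = 29100 units ÷ 654 mL = 44.49541 units/mL
Rate = 2528.273 units/hr ÷ 44.49541 units/mL = 56.82097 mL/hr
Volume infused so far = 56.82097 mL/hr × 1.1 hr = 62.50307 mL
Volume remaining = 654 − 62.50307 = 591.4969 mL
New rate:
Dose = 14 units/kg/hr × 124.5455 kg = 1743.636 units/hr
Rate = 1743.636 units/hr ÷ 44.49541 units/mL = 39.18688 mL/hr
Time remaining = 591.4969 mL ÷ 39.18688 mL/hr = 15.09426 hr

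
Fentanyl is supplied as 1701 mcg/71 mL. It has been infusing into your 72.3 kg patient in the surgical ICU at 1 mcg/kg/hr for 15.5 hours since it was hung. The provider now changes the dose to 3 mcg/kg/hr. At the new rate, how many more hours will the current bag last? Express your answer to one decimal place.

2.7 hours

Initial rate:
Dose = 1 mcg/kg/hr × 72.3 kg = 72.3 mcg/hr
Concentration = 1701 mcg ÷ 71 mL = 23.95775 mcg/mL
Rate = 72.3 mcg/hr ÷ 23.95775 mcg/mL = 3.017813 mL/hr
Volume infused so far = 3.017813 mL/hr × 15.5 hr = 46.7761 mL
Volume remaining = 71 − 46.7761 = 24.2239 mL
New rate:
Dose = 3 mcg/kg/hr × 72.3 kg = 216.9 mcg/hr
Rate = 216.9 mcg/hr ÷ 23.95775 mcg/mL = 9.053439 mL/hr
Time remaining = 24.2239 mL ÷ 9.053439 mL/hr = 2.675657 hr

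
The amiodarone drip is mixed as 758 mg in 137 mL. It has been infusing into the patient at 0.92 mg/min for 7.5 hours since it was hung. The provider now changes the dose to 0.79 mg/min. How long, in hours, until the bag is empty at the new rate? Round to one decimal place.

7.3 hours

Initial rate:
0.92 mg/min × 60 min/hr = 55.2 mg/hr
Concentration = 758 mg ÷ 137 mL = 5.532847 mg/mL
Rate = 55.2 mg/hr ÷ 5.532847 mg/mL = 9.976781 mL/hr
Volume infused so far = 9.976781 mL/hr × 7.5 hr = 74.82586 mL
Volume remaining = 137 − 74.82586 = 62.17414 mL
New rate:
0.79 mg/min × 60 min/hr = 47.4 mg/hr
Rate = 47.4 mg/hr ÷ 5.532847 mg/mL = 8.567018 mL/hr
Time remaining = 62.17414 mL ÷ 8.567018 mL/hr = 7.257384 hr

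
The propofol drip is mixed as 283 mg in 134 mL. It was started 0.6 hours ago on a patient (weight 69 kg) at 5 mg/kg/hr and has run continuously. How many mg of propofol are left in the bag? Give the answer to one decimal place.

Dose = 5 mg/kg/hr × 69 kg = 345 mg/hr
Concentration = 283 mg ÷ 134 mL = 2.11194 mg/mL
Rate = 345 mg/hr ÷ 2.11194 mg/mL = 163.3569 mL/hr
Volume infused = 163.3569 mL/hr × 0.6 hr = 98.01413 mL
Volume remaining = 134 − 98.01413 = 35.98587 mL
Drug remaining = 35.98587 mL × 2.11194 mg/mL = 76 mg

76.0 mg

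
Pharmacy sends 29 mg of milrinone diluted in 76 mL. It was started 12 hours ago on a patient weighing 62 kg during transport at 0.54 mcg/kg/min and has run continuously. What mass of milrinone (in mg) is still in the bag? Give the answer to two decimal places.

4.89 mg

Dose = 0.54 mcg/kg/min × 62 kg = 33.48 mcg/min
33.48 mcg/min × 60 min/hr = 2008.8 mcg/hr
Concentration = 29 mg ÷ 76 mL = 0.3815789 mg/mL = 381.5789 mcg/mL
Rate = 2008.8 mcg/hr ÷ 381.5789 mcg/mL = 5.264441 mL/hr
Volume infused = 5.264441 mL/hr × 12 hr = 63.1733 mL
Volume remaining = 76 − 63.1733 = 12.8267 mL
Drug remaining = 12.8267 mL × 381.5789 mcg/mL = 4894.4 mcg = 4.8944 mg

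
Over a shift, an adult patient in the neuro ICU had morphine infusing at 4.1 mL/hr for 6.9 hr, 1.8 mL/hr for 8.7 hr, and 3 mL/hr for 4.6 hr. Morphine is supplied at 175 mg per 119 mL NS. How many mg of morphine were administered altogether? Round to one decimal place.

84.9 mg

Concentration = 175 mg ÷ 119 mL = 1.470588 mg/mL
Stage 1: 4.1 mL/hr × 6.9 hr = 28.29 mL → 28.29 mL × 1.470588 mg/mL = 41.60294 mg
Stage 2: 1.8 mL/hr × 8.7 hr = 15.66 mL → 15.66 mL × 1.470588 mg/mL = 23.02941 mg
Stage 3: 3 mL/hr × 4.6 hr = 13.8 mL → 13.8 mL × 1.470588 mg/mL = 20.29412 mg
Total = 41.60294 + 23.02941 + 20.29412 = 84.92647 mg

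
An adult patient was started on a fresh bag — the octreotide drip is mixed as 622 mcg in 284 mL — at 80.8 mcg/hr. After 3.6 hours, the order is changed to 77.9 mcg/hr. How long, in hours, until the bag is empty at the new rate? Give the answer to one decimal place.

4.3 hours

Initial rate:
Concentration = 622 mcg ÷ 284 mL = 2.190141 mcg/mL
Rate = 80.8 mcg/hr ÷ 2.190141 mcg/mL = 36.8926 mL/hr
Volume infused so far = 36.8926 mL/hr × 3.6 hr = 132.8134 mL
Volume remaining = 284 − 132.8134 = 151.1866 mL
New rate:
Rate = 77.9 mcg/hr ÷ 2.190141 mcg/mL = 35.56849 mL/hr
Time remaining = 151.1866 mL ÷ 35.56849 mL/hr = 4.250578 hr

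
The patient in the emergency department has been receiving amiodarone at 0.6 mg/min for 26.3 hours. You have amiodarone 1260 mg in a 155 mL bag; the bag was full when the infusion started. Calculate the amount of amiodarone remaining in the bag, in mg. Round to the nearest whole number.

0.6 mg/min × 60 min/hr = 36 mg/hr
Concentration = 1260 mg ÷ 155 mL = 8.129032 mg/mL
Rate = 36 mg/hr ÷ 8.129032 mg/mL = 4.428571 mL/hr
Volume infused = 4.428571 mL/hr × 26.3 hr = 116.4714 mL
Volume remaining = 155 − 116.4714 = 38.52857 mL
Drug remaining = 38.52857 mL × 8.129032 mg/mL = 313.2 mg

313 mg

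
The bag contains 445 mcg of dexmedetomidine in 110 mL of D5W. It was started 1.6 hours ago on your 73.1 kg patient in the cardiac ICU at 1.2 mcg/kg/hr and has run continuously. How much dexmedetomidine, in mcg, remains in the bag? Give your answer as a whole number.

Dose = 1.2 mcg/kg/hr × 73.1 kg = 87.72 mcg/hr
Concentration = 445 mcg ÷ 110 mL = 4.045455 mcg/mL
Rate = 87.72 mcg/hr ÷ 4.045455 mcg/mL = 21.6836 mL/hr
Volume infused = 21.6836 mL/hr × 1.6 hr = 34.69375 mL
Volume remaining = 110 − 34.69375 = 75.30625 mL
Drug remaining = 75.30625 mL × 4.045455 mcg/mL = 304.648 mcg

305 mcg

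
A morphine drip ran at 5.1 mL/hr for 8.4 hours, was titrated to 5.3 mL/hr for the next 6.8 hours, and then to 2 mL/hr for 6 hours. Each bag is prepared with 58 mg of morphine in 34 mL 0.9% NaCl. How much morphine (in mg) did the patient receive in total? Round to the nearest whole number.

155 mg

Concentration = 58 mg ÷ 34 mL = 1.705882 mg/mL
Stage 1: 5.1 mL/hr × 8.4 hr = 42.84 mL → 42.84 mL × 1.705882 mg/mL = 73.08 mg
Stage 2: 5.3 mL/hr × 6.8 hr = 36.04 mL → 36.04 mL × 1.705882 mg/mL = 61.48 mg
Stage 3: 2 mL/hr × 6 hr = 12 mL → 12 mL × 1.705882 mg/mL = 20.47059 mg
Total = 73.08 + 61.48 + 20.47059 = 155.0306 mg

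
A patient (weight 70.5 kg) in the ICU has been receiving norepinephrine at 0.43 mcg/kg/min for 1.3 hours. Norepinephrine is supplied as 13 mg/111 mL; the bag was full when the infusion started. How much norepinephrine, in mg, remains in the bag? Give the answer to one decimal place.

10.6 mg

Dose = 0.43 mcg/kg/min × 70.5 kg = 30.315 mcg/min
30.315 mcg/min × 60 min/hr = 1818.9 mcg/hr
Concentration = 13 mg ÷ 111 mL = 0.1171171 mg/mL = 117.1171 mcg/mL
Rate = 1818.9 mcg/hr ÷ 117.1171 mcg/mL = 15.53061 mL/hr
Volume infused = 15.53061 mL/hr × 1.3 hr = 20.18979 mL
Volume remaining = 111 − 20.18979 = 90.81021 mL
Drug remaining = 90.81021 mL × 117.1171 mcg/mL = 10635.43 mcg = 10.63543 mg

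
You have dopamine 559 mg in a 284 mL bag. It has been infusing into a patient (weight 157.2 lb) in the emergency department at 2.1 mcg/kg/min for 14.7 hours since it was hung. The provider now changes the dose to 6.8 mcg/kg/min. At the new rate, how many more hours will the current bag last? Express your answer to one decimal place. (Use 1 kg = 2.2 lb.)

Initial rate:
Weight = 157.2 lb ÷ 2.2 lb/kg = 71.45455 kg
Dose = 2.1 mcg/kg/min × 71.45455 kg = 150.0545 mcg/min
150.0545 mcg/min × 60 min/hr = 9003.273 mcg/hr
Concentration = 559 mg ÷ 284 mL = 1.96831 mg/mL = 1968.31 mcg/mL
Rate = 9003.273 mcg/hr ÷ 1968.31 mcg/mL = 4.574114 mL/hr
Volume infused so far = 4.574114 mL/hr × 14.7 hr = 67.23947 mL
Volume remaining = 284 − 67.23947 = 216.7605 mL
New rate:
Dose = 6.8 mcg/kg/min × 71.45455 kg = 485.8909 mcg/min
485.8909 mcg/min × 60 min/hr = 29153.45 mcg/hr
Rate = 29153.45 mcg/hr ÷ 1968.31 mcg/mL = 14.81142 mL/hr
Time remaining = 216.7605 mL ÷ 14.81142 mL/hr = 14.63469 hr

14.6 hours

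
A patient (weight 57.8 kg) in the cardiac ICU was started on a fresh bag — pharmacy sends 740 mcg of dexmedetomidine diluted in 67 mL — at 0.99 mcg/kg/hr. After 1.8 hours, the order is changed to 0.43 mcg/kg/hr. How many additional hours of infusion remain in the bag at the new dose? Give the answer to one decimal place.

Initial rate:
Dose = 0.99 mcg/kg/hr × 57.8 kg = 57.222 mcg/hr
Concentration = 740 mcg ÷ 67 mL = 11.04478 mcg/mL
Rate = 57.222 mcg/hr ÷ 11.04478 mcg/mL = 5.180911 mL/hr
Volume infused so far = 5.180911 mL/hr × 1.8 hr = 9.325639 mL
Volume remaining = 67 − 9.325639 = 57.67436 mL
New rate:
Dose = 0.43 mcg/kg/hr × 57.8 kg = 24.854 mcg/hr
Rate = 24.854 mcg/hr ÷ 11.04478 mcg/mL = 2.250295 mL/hr
Time remaining = 57.67436 mL ÷ 2.250295 mL/hr = 25.62969 hr

25.6 hours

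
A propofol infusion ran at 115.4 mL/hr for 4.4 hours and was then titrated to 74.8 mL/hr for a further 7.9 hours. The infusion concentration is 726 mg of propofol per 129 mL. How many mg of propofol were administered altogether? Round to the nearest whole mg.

6183 mg

Concentration = 726 mg ÷ 129 mL = 5.627907 mg/mL
Stage 1: 115.4 mL/hr × 4.4 hr = 507.76 mL → 507.76 mL × 5.627907 mg/mL = 2857.626 mg
Stage 2: 74.8 mL/hr × 7.9 hr = 590.92 mL → 590.92 mL × 5.627907 mg/mL = 3325.643 mg
Total = 2857.626 + 3325.643 = 6183.269 mg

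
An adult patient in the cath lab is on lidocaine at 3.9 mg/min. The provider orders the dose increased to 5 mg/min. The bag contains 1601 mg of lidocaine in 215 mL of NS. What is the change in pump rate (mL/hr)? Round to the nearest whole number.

At the current dose:
3.9 mg/min × 60 min/hr = 234 mg/hr
Concentration = 1601 mg ÷ 215 mL = 7.446512 mg/mL
Rate = 234 mg/hr ÷ 7.446512 mg/mL = 31.42411 mL/hr
At the new dose:
5 mg/min × 60 min/hr = 300 mg/hr
Rate = 300 mg/hr ÷ 7.446512 mg/mL = 40.28732 mL/hr
Change = 40.28732 − 31.42411 = 8.86321 mL/hr → 8.86321 mL/hr increase

9 mL/hr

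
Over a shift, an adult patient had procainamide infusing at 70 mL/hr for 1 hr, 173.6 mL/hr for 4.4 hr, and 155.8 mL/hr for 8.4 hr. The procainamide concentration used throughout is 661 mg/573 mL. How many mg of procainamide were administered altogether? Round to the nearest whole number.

2472 mg

Concentration = 661 mg ÷ 573 mL = 1.153578 mg/mL
Stage 1: 70 mL/hr × 1 hr = 70 mL → 70 mL × 1.153578 mg/mL = 80.75044 mg
Stage 2: 173.6 mL/hr × 4.4 hr = 763.84 mL → 763.84 mL × 1.153578 mg/mL = 881.1488 mg
Stage 3: 155.8 mL/hr × 8.4 hr = 1308.72 mL → 1308.72 mL × 1.153578 mg/mL = 1509.71 mg
Total = 80.75044 + 881.1488 + 1509.71 = 2471.609 mg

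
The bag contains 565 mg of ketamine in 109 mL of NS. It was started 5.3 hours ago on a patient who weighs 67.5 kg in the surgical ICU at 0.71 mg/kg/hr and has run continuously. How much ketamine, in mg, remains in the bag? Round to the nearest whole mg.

311 mg

Dose = 0.71 mg/kg/hr × 67.5 kg = 47.925 mg/hr
Concentration = 565 mg ÷ 109 mL = 5.183486 mg/mL
Rate = 47.925 mg/hr ÷ 5.183486 mg/mL = 9.245708 mL/hr
Volume infused = 9.245708 mL/hr × 5.3 hr = 49.00225 mL
Volume remaining = 109 − 49.00225 = 59.99775 mL
Drug remaining = 59.99775 mL × 5.183486 mg/mL = 310.9975 mg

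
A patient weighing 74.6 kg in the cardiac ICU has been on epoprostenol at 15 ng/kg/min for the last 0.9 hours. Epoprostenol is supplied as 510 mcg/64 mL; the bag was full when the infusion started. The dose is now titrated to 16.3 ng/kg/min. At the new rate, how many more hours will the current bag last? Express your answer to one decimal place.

6.2 hours

Initial rate:
Dose = 15 ng/kg/min × 74.6 kg = 1119 ng/min
1119 ng/min × 60 min/hr = 67140 ng/hr
Concentration = 510 mcg ÷ 64 mL = 7.96875 mcg/mL = 7968.75 ng/mL
Rate = 67140 ng/hr ÷ 7968.75 ng/mL = 8.425412 mL/hr
Volume infused so far = 8.425412 mL/hr × 0.9 hr = 7.582871 mL
Volume remaining = 64 − 7.582871 = 56.41713 mL
New rate:
Dose = 16.3 ng/kg/min × 74.6 kg = 1215.98 ng/min
1215.98 ng/min × 60 min/hr = 72958.8 ng/hr
Rate = 72958.8 ng/hr ÷ 7968.75 ng/mL = 9.155614 mL/hr
Time remaining = 56.41713 mL ÷ 9.155614 mL/hr = 6.162026 hr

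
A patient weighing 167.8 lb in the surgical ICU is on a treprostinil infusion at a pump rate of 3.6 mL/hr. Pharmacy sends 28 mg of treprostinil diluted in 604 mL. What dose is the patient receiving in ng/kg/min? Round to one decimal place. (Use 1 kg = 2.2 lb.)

Weight = 167.8 lb ÷ 2.2 lb/kg = 76.27273 kg
Concentration = 28 mg ÷ 604 mL = 0.04635762 mg/mL = 46357.62 ng/mL
Drug rate = 3.6 mL/hr × 46357.62 ng/mL = 166887.4 ng/hr
166887.4 ng/hr ÷ 60 min/hr = 2781.457 ng/min
2781.457 ng/min ÷ 76.27273 kg = 36.46725 ng/kg/min

36.5 ng/kg/min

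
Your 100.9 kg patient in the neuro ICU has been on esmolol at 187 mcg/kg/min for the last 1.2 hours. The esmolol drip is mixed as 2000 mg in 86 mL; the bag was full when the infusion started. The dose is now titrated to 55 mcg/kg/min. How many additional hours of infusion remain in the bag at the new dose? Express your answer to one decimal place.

1.9 hours

Initial rate:
Dose = 187 mcg/kg/min × 100.9 kg = 18868.3 mcg/min
18868.3 mcg/min × 60 min/hr = 1132098 mcg/hr
Concentration = 2000 mg ÷ 86 mL = 23.25581 mg/mL = 23255.81 mcg/mL
Rate = 1132098 mcg/hr ÷ 23255.81 mcg/mL = 48.68021 mL/hr
Volume infused so far = 48.68021 mL/hr × 1.2 hr = 58.41626 mL
Volume remaining = 86 − 58.41626 = 27.58374 mL
New rate:
Dose = 55 mcg/kg/min × 100.9 kg = 5549.5 mcg/min
5549.5 mcg/min × 60 min/hr = 332970 mcg/hr
Rate = 332970 mcg/hr ÷ 23255.81 mcg/mL = 14.31771 mL/hr
Time remaining = 27.58374 mL ÷ 14.31771 mL/hr = 1.926547 hr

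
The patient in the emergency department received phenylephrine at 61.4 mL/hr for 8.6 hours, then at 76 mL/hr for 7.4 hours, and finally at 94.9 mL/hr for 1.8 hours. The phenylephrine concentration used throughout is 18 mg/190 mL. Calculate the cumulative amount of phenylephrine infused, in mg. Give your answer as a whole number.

Concentration = 18 mg ÷ 190 mL = 0.09473684 mg/mL
Stage 1: 61.4 mL/hr × 8.6 hr = 528.04 mL → 528.04 mL × 0.09473684 mg/mL = 50.02484 mg
Stage 2: 76 mL/hr × 7.4 hr = 562.4 mL → 562.4 mL × 0.09473684 mg/mL = 53.28 mg
Stage 3: 94.9 mL/hr × 1.8 hr = 170.82 mL → 170.82 mL × 0.09473684 mg/mL = 16.18295 mg
Total = 50.02484 + 53.28 + 16.18295 = 119.4878 mg

119 mg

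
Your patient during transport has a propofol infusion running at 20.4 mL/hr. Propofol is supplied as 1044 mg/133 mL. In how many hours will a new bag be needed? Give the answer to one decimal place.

Duration = 133 mL ÷ 20.4 mL/hr = 6.519608 hr

6.5 hours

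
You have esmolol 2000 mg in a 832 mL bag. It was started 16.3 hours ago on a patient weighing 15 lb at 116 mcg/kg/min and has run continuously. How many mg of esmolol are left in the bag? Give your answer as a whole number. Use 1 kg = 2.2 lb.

1226 mg

Weight = 15 lb ÷ 2.2 lb/kg = 6.818182 kg
Dose = 116 mcg/kg/min × 6.818182 kg = 790.9091 mcg/min
790.9091 mcg/min × 60 min/hr = 47454.55 mcg/hr
Concentration = 2000 mg ÷ 832 mL = 2.403846 mg/mL = 2403.846 mcg/mL
Rate = 47454.55 mcg/hr ÷ 2403.846 mcg/mL = 19.74109 mL/hr
Volume infused = 19.74109 mL/hr × 16.3 hr = 321.7798 mL
Volume remaining = 832 − 321.7798 = 510.2202 mL
Drug remaining = 510.2202 mL × 2403.846 mcg/mL = 1226491 mcg = 1226.491 mg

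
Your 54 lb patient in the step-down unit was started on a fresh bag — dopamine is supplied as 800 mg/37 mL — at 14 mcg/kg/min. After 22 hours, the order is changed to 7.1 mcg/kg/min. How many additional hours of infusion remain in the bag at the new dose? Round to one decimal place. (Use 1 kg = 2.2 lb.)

33.1 hours

Initial rate:
Weight = 54 lb ÷ 2.2 lb/kg = 24.54545 kg
Dose = 14 mcg/kg/min × 24.54545 kg = 343.6364 mcg/min
343.6364 mcg/min × 60 min/hr = 20618.18 mcg/hr
Concentration = 800 mg ÷ 37 mL = 21.62162 mg/mL = 21621.62 mcg/mL
Rate = 20618.18 mcg/hr ÷ 21621.62 mcg/mL = 0.9535909 mL/hr
Volume infused so far = 0.9535909 mL/hr × 22 hr = 20.979 mL
Volume remaining = 37 − 20.979 = 16.021 mL
New rate:
Dose = 7.1 mcg/kg/min × 24.54545 kg = 174.2727 mcg/min
174.2727 mcg/min × 60 min/hr = 10456.36 mcg/hr
Rate = 10456.36 mcg/hr ÷ 21621.62 mcg/mL = 0.4836068 mL/hr
Time remaining = 16.021 mL ÷ 0.4836068 mL/hr = 33.12815 hr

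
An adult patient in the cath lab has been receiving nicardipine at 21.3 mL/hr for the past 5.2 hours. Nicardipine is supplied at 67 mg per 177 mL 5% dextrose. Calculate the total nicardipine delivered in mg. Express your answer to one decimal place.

41.9 mg

Concentration = 67 mg ÷ 177 mL = 0.3785311 mg/mL
Drug rate = 21.3 mL/hr × 0.3785311 mg/mL = 8.062712 mg/hr
Total = 8.062712 mg/hr × 5.2 hr = 41.9261 mg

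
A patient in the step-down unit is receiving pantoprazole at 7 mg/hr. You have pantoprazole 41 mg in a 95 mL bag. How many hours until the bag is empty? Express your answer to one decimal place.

Concentration = 41 mg ÷ 95 mL = 0.4315789 mg/mL
Rate = 7 mg/hr ÷ 0.4315789 mg/mL = 16.21951 mL/hr
Duration = 95 mL ÷ 16.21951 mL/hr = 5.857143 hr

5.9 hours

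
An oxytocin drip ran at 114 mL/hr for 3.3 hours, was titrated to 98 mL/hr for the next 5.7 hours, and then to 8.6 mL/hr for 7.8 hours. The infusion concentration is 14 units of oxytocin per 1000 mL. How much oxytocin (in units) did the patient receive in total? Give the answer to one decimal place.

Concentration = 14 units ÷ 1000 mL = 0.014 units/mL
Stage 1: 114 mL/hr × 3.3 hr = 376.2 mL → 376.2 mL × 0.014 units/mL = 5.2668 units
Stage 2: 98 mL/hr × 5.7 hr = 558.6 mL → 558.6 mL × 0.014 units/mL = 7.8204 units
Stage 3: 8.6 mL/hr × 7.8 hr = 67.08 mL → 67.08 mL × 0.014 units/mL = 0.93912 units
Total = 5.2668 + 7.8204 + 0.93912 = 14.02632 units

14.0 units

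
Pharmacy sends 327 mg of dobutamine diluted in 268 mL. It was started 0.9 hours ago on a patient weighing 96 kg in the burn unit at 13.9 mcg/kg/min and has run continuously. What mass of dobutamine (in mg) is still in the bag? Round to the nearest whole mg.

Dose = 13.9 mcg/kg/min × 96 kg = 1334.4 mcg/min
1334.4 mcg/min × 60 min/hr = 80064 mcg/hr
Concentration = 327 mg ÷ 268 mL = 1.220149 mg/mL = 1220.149 mcg/mL
Rate = 80064 mcg/hr ÷ 1220.149 mcg/mL = 65.6182 mL/hr
Volume infused = 65.6182 mL/hr × 0.9 hr = 59.05638 mL
Volume remaining = 268 − 59.05638 = 208.9436 mL
Drug remaining = 208.9436 mL × 1220.149 mcg/mL = 254942.4 mcg = 254.9424 mg

255 mg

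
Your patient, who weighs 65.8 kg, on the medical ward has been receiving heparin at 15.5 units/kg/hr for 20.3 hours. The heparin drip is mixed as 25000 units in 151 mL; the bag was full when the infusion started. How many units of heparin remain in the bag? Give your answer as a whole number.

4296 units

Dose = 15.5 units/kg/hr × 65.8 kg = 1019.9 units/hr
Concentration = 25000 units ÷ 151 mL = 165.5629 units/mL
Rate = 1019.9 units/hr ÷ 165.5629 units/mL = 6.160196 mL/hr
Volume infused = 6.160196 mL/hr × 20.3 hr = 125.052 mL
Volume remaining = 151 − 125.052 = 25.94802 mL
Drug remaining = 25.94802 mL × 165.5629 units/mL = 4296.03 units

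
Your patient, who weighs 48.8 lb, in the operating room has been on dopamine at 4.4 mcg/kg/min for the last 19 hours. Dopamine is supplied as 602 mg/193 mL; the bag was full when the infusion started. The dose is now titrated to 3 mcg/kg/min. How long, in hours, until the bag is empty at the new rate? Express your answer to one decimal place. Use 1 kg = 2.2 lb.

Initial rate:
Weight = 48.8 lb ÷ 2.2 lb/kg = 22.18182 kg
Dose = 4.4 mcg/kg/min × 22.18182 kg = 97.6 mcg/min
97.6 mcg/min × 60 min/hr = 5856 mcg/hr
Concentration = 602 mg ÷ 193 mL = 3.119171 mg/mL = 3119.171 mcg/mL
Rate = 5856 mcg/hr ÷ 3119.171 mcg/mL = 1.877422 mL/hr
Volume infused so far = 1.877422 mL/hr × 19 hr = 35.67102 mL
Volume remaining = 193 − 35.67102 = 157.329 mL
New rate:
Dose = 3 mcg/kg/min × 22.18182 kg = 66.54545 mcg/min
66.54545 mcg/min × 60 min/hr = 3992.727 mcg/hr
Rate = 3992.727 mcg/hr ÷ 3119.171 mcg/mL = 1.28006 mL/hr
Time remaining = 157.329 mL ÷ 1.28006 mL/hr = 122.9075 hr

122.9 hours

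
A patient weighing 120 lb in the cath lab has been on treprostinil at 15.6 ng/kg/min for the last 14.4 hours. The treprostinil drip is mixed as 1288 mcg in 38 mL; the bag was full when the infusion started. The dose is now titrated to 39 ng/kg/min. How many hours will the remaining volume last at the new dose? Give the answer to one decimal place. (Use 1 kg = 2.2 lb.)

Initial rate:
Weight = 120 lb ÷ 2.2 lb/kg = 54.54545 kg
Dose = 15.6 ng/kg/min × 54.54545 kg = 850.9091 ng/min
850.9091 ng/min × 60 min/hr = 51054.55 ng/hr
Concentration = 1288 mcg ÷ 38 mL = 33.89474 mcg/mL = 33894.74 ng/mL
Rate = 51054.55 ng/hr ÷ 33894.74 ng/mL = 1.506268 mL/hr
Volume infused so far = 1.506268 mL/hr × 14.4 hr = 21.69025 mL
Volume remaining = 38 − 21.69025 = 16.30975 mL
New rate:
Dose = 39 ng/kg/min × 54.54545 kg = 2127.273 ng/min
2127.273 ng/min × 60 min/hr = 127636.4 ng/hr
Rate = 127636.4 ng/hr ÷ 33894.74 ng/mL = 3.765669 mL/hr
Time remaining = 16.30975 mL ÷ 3.765669 mL/hr = 4.331168 hr

4.3 hours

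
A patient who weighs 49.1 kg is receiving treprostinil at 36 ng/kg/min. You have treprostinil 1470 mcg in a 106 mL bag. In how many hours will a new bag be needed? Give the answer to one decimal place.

13.9 hours

Dose = 36 ng/kg/min × 49.1 kg = 1767.6 ng/min
1767.6 ng/min × 60 min/hr = 106056 ng/hr
Concentration = 1470 mcg ÷ 106 mL = 13.86792 mcg/mL = 13867.92 ng/mL
Rate = 106056 ng/hr ÷ 13867.92 ng/mL = 7.647576 mL/hr
Duration = 106 mL ÷ 7.647576 mL/hr = 13.8606 hr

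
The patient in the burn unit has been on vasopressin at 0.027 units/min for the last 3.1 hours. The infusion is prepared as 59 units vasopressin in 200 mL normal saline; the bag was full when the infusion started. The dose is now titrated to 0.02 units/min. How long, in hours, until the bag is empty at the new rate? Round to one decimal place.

45.0 hours

Initial rate:
0.027 units/min × 60 min/hr = 1.62 units/hr
Concentration = 59 units ÷ 200 mL = 0.295 units/mL
Rate = 1.62 units/hr ÷ 0.295 units/mL = 5.491525 mL/hr
Volume infused so far = 5.491525 mL/hr × 3.1 hr = 17.02373 mL
Volume remaining = 200 − 17.02373 = 182.9763 mL
New rate:
0.02 units/min × 60 min/hr = 1.2 units/hr
Rate = 1.2 units/hr ÷ 0.295 units/mL = 4.067797 mL/hr
Time remaining = 182.9763 mL ÷ 4.067797 mL/hr = 44.98167 hr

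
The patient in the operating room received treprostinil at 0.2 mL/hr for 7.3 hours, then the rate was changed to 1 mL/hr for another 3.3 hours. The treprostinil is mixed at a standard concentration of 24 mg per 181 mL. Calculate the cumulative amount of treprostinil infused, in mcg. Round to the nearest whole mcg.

631 mcg

Concentration = 24 mg ÷ 181 mL = 0.1325967 mg/mL
Stage 1: 0.2 mL/hr × 7.3 hr = 1.46 mL → 1.46 mL × 0.1325967 mg/mL = 0.1935912 mg
Stage 2: 1 mL/hr × 3.3 hr = 3.3 mL → 3.3 mL × 0.1325967 mg/mL = 0.4375691 mg
Total = 0.1935912 + 0.4375691 = 0.6311602 mg = 631.1602 mcg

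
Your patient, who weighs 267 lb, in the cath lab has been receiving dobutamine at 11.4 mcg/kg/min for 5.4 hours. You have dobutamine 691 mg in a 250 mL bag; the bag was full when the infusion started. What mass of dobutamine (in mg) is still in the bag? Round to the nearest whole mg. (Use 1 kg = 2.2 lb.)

Weight = 267 lb ÷ 2.2 lb/kg = 121.3636 kg
Dose = 11.4 mcg/kg/min × 121.3636 kg = 1383.545 mcg/min
1383.545 mcg/min × 60 min/hr = 83012.73 mcg/hr
Concentration = 691 mg ÷ 250 mL = 2.764 mg/mL = 2764 mcg/mL
Rate = 83012.73 mcg/hr ÷ 2764 mcg/mL = 30.03355 mL/hr
Volume infused = 30.03355 mL/hr × 5.4 hr = 162.1812 mL
Volume remaining = 250 − 162.1812 = 87.81884 mL
Drug remaining = 87.81884 mL × 2764 mcg/mL = 242731.3 mcg = 242.7313 mg

243 mg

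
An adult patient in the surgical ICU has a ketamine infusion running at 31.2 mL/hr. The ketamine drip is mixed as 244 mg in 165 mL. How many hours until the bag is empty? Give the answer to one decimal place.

Duration = 165 mL ÷ 31.2 mL/hr = 5.288462 hr

5.3 hours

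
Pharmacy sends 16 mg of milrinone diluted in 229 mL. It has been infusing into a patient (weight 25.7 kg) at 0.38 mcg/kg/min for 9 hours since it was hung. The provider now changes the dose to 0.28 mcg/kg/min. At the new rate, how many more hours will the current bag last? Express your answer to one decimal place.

Initial rate:
Dose = 0.38 mcg/kg/min × 25.7 kg = 9.766 mcg/min
9.766 mcg/min × 60 min/hr = 585.96 mcg/hr
Concentration = 16 mg ÷ 229 mL = 0.069869 mg/mL = 69.869 mcg/mL
Rate = 585.96 mcg/hr ÷ 69.869 mcg/mL = 8.386553 mL/hr
Volume infused so far = 8.386553 mL/hr × 9 hr = 75.47897 mL
Volume remaining = 229 − 75.47897 = 153.521 mL
New rate:
Dose = 0.28 mcg/kg/min × 25.7 kg = 7.196 mcg/min
7.196 mcg/min × 60 min/hr = 431.76 mcg/hr
Rate = 431.76 mcg/hr ÷ 69.869 mcg/mL = 6.179565 mL/hr
Time remaining = 153.521 mL ÷ 6.179565 mL/hr = 24.84334 hr

24.8 hours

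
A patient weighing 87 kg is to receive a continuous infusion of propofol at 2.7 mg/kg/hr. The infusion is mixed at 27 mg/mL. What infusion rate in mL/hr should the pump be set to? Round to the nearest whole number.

Dose = 2.7 mg/kg/hr × 87 kg = 234.9 mg/hr
Rate = 234.9 mg/hr ÷ 27 mg/mL = 8.7 mL/hr

9 mL/hr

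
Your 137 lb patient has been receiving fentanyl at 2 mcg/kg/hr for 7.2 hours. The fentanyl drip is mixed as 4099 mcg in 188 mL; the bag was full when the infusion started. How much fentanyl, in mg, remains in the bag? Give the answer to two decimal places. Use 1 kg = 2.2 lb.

Weight = 137 lb ÷ 2.2 lb/kg = 62.27273 kg
Dose = 2 mcg/kg/hr × 62.27273 kg = 124.5455 mcg/hr
Concentration = 4099 mcg ÷ 188 mL = 21.80319 mcg/mL
Rate = 124.5455 mcg/hr ÷ 21.80319 mcg/mL = 5.712258 mL/hr
Volume infused = 5.712258 mL/hr × 7.2 hr = 41.12826 mL
Volume remaining = 188 − 41.12826 = 146.8717 mL
Drug remaining = 146.8717 mL × 21.80319 mcg/mL = 3202.273 mcg = 3.202273 mg

3.20 mg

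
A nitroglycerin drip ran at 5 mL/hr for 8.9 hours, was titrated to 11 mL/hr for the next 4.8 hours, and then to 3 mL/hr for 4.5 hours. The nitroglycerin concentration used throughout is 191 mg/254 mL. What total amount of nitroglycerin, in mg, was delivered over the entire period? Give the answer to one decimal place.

83.3 mg

Concentration = 191 mg ÷ 254 mL = 0.7519685 mg/mL
Stage 1: 5 mL/hr × 8.9 hr = 44.5 mL → 44.5 mL × 0.7519685 mg/mL = 33.4626 mg
Stage 2: 11 mL/hr × 4.8 hr = 52.8 mL → 52.8 mL × 0.7519685 mg/mL = 39.70394 mg
Stage 3: 3 mL/hr × 4.5 hr = 13.5 mL → 13.5 mL × 0.7519685 mg/mL = 10.15157 mg
Total = 33.4626 + 39.70394 + 10.15157 = 83.31811 mg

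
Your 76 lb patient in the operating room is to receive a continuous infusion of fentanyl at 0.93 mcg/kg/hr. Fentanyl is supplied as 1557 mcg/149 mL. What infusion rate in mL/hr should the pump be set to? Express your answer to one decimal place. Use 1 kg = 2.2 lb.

3.1 mL/hr

Weight = 76 lb ÷ 2.2 lb/kg = 34.54545 kg
Dose = 0.93 mcg/kg/hr × 34.54545 kg = 32.12727 mcg/hr
Concentration = 1557 mcg ÷ 149 mL = 10.44966 mcg/mL
Rate = 32.12727 mcg/hr ÷ 10.44966 mcg/mL = 3.074479 mL/hr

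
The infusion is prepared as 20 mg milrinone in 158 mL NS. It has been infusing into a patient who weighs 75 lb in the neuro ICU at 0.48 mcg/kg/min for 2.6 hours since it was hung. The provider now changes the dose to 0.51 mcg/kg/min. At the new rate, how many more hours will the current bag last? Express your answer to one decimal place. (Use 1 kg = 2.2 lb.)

16.7 hours

Initial rate:
Weight = 75 lb ÷ 2.2 lb/kg = 34.09091 kg
Dose = 0.48 mcg/kg/min × 34.09091 kg = 16.36364 mcg/min
16.36364 mcg/min × 60 min/hr = 981.8182 mcg/hr
Concentration = 20 mg ÷ 158 mL = 0.1265823 mg/mL = 126.5823 mcg/mL
Rate = 981.8182 mcg/hr ÷ 126.5823 mcg/mL = 7.756364 mL/hr
Volume infused so far = 7.756364 mL/hr × 2.6 hr = 20.16655 mL
Volume remaining = 158 − 20.16655 = 137.8335 mL
New rate:
Dose = 0.51 mcg/kg/min × 34.09091 kg = 17.38636 mcg/min
17.38636 mcg/min × 60 min/hr = 1043.182 mcg/hr
Rate = 1043.182 mcg/hr ÷ 126.5823 mcg/mL = 8.241136 mL/hr
Time remaining = 137.8335 mL ÷ 8.241136 mL/hr = 16.72505 hr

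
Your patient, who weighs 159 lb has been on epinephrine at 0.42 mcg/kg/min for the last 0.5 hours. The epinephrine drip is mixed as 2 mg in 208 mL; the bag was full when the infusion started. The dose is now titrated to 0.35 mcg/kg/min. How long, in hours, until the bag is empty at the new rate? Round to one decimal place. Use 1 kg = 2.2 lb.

0.7 hours

Initial rate:
Weight = 159 lb ÷ 2.2 lb/kg = 72.27273 kg
Dose = 0.42 mcg/kg/min × 72.27273 kg = 30.35455 mcg/min
30.35455 mcg/min × 60 min/hr = 1821.273 mcg/hr
Concentration = 2 mg ÷ 208 mL = 0.009615385 mg/mL = 9.615385 mcg/mL
Rate = 1821.273 mcg/hr ÷ 9.615385 mcg/mL = 189.4124 mL/hr
Volume infused so far = 189.4124 mL/hr × 0.5 hr = 94.70618 mL
Volume remaining = 208 − 94.70618 = 113.2938 mL
New rate:
Dose = 0.35 mcg/kg/min × 72.27273 kg = 25.29545 mcg/min
25.29545 mcg/min × 60 min/hr = 1517.727 mcg/hr
Rate = 1517.727 mcg/hr ÷ 9.615385 mcg/mL = 157.8436 mL/hr
Time remaining = 113.2938 mL ÷ 157.8436 mL/hr = 0.7177598 hr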